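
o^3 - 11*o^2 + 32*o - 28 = (o - 7)*(o - 2)^2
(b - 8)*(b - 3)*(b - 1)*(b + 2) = b^4 - 10*b^3 + 11*b^2 + 46*b - 48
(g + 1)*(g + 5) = g^2 + 6*g + 5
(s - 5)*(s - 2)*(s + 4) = s^3 - 3*s^2 - 18*s + 40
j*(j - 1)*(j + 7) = j^3 + 6*j^2 - 7*j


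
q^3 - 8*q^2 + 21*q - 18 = (q - 3)^2*(q - 2)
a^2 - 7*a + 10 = (a - 5)*(a - 2)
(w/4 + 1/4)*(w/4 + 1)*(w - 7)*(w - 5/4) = w^4/16 - 13*w^3/64 - 57*w^2/32 + 43*w/64 + 35/16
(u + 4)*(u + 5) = u^2 + 9*u + 20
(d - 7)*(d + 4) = d^2 - 3*d - 28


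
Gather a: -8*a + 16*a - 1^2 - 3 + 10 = 8*a + 6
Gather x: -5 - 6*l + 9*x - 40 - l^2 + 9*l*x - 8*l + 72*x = -l^2 - 14*l + x*(9*l + 81) - 45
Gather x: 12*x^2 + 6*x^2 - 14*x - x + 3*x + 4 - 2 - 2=18*x^2 - 12*x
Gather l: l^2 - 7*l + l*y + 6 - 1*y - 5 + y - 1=l^2 + l*(y - 7)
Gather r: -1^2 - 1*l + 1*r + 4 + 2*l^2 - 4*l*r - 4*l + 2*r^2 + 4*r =2*l^2 - 5*l + 2*r^2 + r*(5 - 4*l) + 3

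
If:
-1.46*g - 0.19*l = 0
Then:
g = -0.13013698630137*l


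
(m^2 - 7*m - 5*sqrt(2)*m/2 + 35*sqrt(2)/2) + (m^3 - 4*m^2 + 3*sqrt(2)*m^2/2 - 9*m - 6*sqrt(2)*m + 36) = m^3 - 3*m^2 + 3*sqrt(2)*m^2/2 - 16*m - 17*sqrt(2)*m/2 + 35*sqrt(2)/2 + 36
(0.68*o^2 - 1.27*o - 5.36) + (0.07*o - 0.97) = 0.68*o^2 - 1.2*o - 6.33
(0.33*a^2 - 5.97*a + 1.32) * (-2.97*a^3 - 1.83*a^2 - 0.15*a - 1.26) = -0.9801*a^5 + 17.127*a^4 + 6.9552*a^3 - 1.9359*a^2 + 7.3242*a - 1.6632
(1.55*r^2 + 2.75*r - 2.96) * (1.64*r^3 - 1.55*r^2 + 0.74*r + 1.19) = 2.542*r^5 + 2.1075*r^4 - 7.9699*r^3 + 8.4675*r^2 + 1.0821*r - 3.5224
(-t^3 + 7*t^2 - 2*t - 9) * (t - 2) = -t^4 + 9*t^3 - 16*t^2 - 5*t + 18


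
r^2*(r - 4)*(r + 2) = r^4 - 2*r^3 - 8*r^2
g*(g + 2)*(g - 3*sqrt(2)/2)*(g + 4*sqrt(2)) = g^4 + 2*g^3 + 5*sqrt(2)*g^3/2 - 12*g^2 + 5*sqrt(2)*g^2 - 24*g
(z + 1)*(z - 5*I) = z^2 + z - 5*I*z - 5*I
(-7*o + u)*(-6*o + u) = 42*o^2 - 13*o*u + u^2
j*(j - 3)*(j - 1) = j^3 - 4*j^2 + 3*j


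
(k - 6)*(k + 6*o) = k^2 + 6*k*o - 6*k - 36*o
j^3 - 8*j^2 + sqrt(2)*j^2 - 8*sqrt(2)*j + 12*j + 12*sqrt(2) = (j - 6)*(j - 2)*(j + sqrt(2))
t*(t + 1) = t^2 + t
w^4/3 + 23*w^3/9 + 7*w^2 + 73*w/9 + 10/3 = (w/3 + 1)*(w + 1)*(w + 5/3)*(w + 2)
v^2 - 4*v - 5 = (v - 5)*(v + 1)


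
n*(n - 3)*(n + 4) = n^3 + n^2 - 12*n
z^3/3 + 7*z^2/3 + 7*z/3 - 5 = (z/3 + 1)*(z - 1)*(z + 5)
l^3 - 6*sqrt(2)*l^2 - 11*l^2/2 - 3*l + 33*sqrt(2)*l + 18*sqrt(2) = (l - 6)*(l + 1/2)*(l - 6*sqrt(2))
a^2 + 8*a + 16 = (a + 4)^2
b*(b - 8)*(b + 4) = b^3 - 4*b^2 - 32*b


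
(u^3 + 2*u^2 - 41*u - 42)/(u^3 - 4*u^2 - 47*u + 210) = (u + 1)/(u - 5)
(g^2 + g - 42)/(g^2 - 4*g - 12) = (g + 7)/(g + 2)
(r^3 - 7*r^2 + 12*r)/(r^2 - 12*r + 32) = r*(r - 3)/(r - 8)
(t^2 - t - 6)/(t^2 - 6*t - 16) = (t - 3)/(t - 8)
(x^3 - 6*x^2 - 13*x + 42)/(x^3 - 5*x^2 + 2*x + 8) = (x^2 - 4*x - 21)/(x^2 - 3*x - 4)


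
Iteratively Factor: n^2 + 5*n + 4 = (n + 4)*(n + 1)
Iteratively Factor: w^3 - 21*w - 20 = (w - 5)*(w^2 + 5*w + 4) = (w - 5)*(w + 4)*(w + 1)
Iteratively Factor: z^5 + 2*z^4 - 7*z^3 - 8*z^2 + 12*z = (z + 3)*(z^4 - z^3 - 4*z^2 + 4*z) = (z - 1)*(z + 3)*(z^3 - 4*z) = z*(z - 1)*(z + 3)*(z^2 - 4) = z*(z - 2)*(z - 1)*(z + 3)*(z + 2)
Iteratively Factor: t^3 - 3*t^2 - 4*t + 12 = (t - 2)*(t^2 - t - 6) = (t - 3)*(t - 2)*(t + 2)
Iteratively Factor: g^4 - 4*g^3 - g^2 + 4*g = (g - 1)*(g^3 - 3*g^2 - 4*g) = (g - 1)*(g + 1)*(g^2 - 4*g) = g*(g - 1)*(g + 1)*(g - 4)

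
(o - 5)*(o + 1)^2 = o^3 - 3*o^2 - 9*o - 5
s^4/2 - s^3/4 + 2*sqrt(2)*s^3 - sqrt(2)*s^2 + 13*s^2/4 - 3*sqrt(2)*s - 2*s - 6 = (s/2 + sqrt(2))*(s - 3/2)*(s + 1)*(s + 2*sqrt(2))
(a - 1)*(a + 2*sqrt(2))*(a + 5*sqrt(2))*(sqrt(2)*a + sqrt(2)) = sqrt(2)*a^4 + 14*a^3 + 19*sqrt(2)*a^2 - 14*a - 20*sqrt(2)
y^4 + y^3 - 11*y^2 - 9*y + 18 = (y - 3)*(y - 1)*(y + 2)*(y + 3)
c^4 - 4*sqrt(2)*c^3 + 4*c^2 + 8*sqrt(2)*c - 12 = (c - 3*sqrt(2))*(c - sqrt(2))^2*(c + sqrt(2))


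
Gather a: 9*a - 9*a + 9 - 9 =0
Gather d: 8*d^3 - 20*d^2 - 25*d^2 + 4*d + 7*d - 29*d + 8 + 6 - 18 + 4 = 8*d^3 - 45*d^2 - 18*d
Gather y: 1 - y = 1 - y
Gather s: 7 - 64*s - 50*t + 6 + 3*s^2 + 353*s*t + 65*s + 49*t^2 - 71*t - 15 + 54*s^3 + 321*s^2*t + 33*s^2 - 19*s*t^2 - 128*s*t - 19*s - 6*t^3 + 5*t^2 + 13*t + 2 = 54*s^3 + s^2*(321*t + 36) + s*(-19*t^2 + 225*t - 18) - 6*t^3 + 54*t^2 - 108*t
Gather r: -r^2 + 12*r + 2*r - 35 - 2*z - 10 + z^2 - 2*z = -r^2 + 14*r + z^2 - 4*z - 45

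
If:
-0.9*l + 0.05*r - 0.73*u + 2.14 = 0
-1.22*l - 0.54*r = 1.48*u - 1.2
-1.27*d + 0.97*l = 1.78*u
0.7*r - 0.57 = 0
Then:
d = 10.90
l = 6.05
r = 0.81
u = -4.48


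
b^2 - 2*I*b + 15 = (b - 5*I)*(b + 3*I)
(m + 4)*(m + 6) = m^2 + 10*m + 24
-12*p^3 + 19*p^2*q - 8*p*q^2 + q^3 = (-4*p + q)*(-3*p + q)*(-p + q)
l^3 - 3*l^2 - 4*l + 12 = (l - 3)*(l - 2)*(l + 2)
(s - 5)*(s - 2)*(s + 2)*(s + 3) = s^4 - 2*s^3 - 19*s^2 + 8*s + 60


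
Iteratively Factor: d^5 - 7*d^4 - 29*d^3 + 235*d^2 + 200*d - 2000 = (d - 5)*(d^4 - 2*d^3 - 39*d^2 + 40*d + 400) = (d - 5)*(d + 4)*(d^3 - 6*d^2 - 15*d + 100) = (d - 5)^2*(d + 4)*(d^2 - d - 20) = (d - 5)^3*(d + 4)*(d + 4)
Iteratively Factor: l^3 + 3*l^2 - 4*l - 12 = (l + 3)*(l^2 - 4) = (l - 2)*(l + 3)*(l + 2)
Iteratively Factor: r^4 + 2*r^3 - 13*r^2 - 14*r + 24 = (r - 3)*(r^3 + 5*r^2 + 2*r - 8) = (r - 3)*(r - 1)*(r^2 + 6*r + 8) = (r - 3)*(r - 1)*(r + 4)*(r + 2)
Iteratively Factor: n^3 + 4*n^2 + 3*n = (n)*(n^2 + 4*n + 3) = n*(n + 1)*(n + 3)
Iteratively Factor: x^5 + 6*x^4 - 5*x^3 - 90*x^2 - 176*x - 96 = (x + 4)*(x^4 + 2*x^3 - 13*x^2 - 38*x - 24) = (x - 4)*(x + 4)*(x^3 + 6*x^2 + 11*x + 6) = (x - 4)*(x + 2)*(x + 4)*(x^2 + 4*x + 3) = (x - 4)*(x + 1)*(x + 2)*(x + 4)*(x + 3)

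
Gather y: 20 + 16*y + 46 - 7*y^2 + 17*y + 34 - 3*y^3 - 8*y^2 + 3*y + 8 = -3*y^3 - 15*y^2 + 36*y + 108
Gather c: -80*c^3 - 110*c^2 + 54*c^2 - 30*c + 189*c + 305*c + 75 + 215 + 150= -80*c^3 - 56*c^2 + 464*c + 440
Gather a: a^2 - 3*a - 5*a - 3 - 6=a^2 - 8*a - 9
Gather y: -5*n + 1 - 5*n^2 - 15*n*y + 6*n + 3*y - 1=-5*n^2 + n + y*(3 - 15*n)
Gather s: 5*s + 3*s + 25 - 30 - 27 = 8*s - 32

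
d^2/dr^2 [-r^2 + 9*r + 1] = -2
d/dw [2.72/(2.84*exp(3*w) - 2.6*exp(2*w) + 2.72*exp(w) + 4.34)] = (-23.1744*exp(2*w) + 14.144*exp(w) - 7.3984)*exp(w)/(2.84*exp(3*w) - 2.6*exp(2*w) + 2.72*exp(w) + 4.34)^2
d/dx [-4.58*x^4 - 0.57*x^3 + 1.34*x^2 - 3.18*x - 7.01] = -18.32*x^3 - 1.71*x^2 + 2.68*x - 3.18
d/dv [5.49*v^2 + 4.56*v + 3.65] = 10.98*v + 4.56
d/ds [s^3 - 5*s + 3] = 3*s^2 - 5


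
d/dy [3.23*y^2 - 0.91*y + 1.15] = 6.46*y - 0.91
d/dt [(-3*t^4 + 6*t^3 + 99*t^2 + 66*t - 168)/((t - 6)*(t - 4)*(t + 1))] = 3*(-t^6 + 18*t^5 - 93*t^4 - 84*t^3 + 972*t^2 + 576*t + 1312)/(t^6 - 18*t^5 + 109*t^4 - 204*t^3 - 236*t^2 + 672*t + 576)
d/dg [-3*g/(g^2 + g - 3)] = 3*(g^2 + 3)/(g^4 + 2*g^3 - 5*g^2 - 6*g + 9)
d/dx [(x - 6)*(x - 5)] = 2*x - 11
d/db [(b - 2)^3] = 3*(b - 2)^2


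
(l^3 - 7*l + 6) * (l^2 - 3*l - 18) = l^5 - 3*l^4 - 25*l^3 + 27*l^2 + 108*l - 108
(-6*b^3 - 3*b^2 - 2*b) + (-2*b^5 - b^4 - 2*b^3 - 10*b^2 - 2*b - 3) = -2*b^5 - b^4 - 8*b^3 - 13*b^2 - 4*b - 3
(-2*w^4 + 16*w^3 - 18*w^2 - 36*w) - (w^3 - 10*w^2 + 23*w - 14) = -2*w^4 + 15*w^3 - 8*w^2 - 59*w + 14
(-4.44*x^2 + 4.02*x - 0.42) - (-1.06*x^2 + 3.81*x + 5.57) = -3.38*x^2 + 0.21*x - 5.99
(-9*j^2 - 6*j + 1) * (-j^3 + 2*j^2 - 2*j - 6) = 9*j^5 - 12*j^4 + 5*j^3 + 68*j^2 + 34*j - 6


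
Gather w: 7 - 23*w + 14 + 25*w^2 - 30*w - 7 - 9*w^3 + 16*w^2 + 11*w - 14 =-9*w^3 + 41*w^2 - 42*w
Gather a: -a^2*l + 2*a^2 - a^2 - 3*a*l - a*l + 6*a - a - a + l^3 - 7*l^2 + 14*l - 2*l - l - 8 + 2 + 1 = a^2*(1 - l) + a*(4 - 4*l) + l^3 - 7*l^2 + 11*l - 5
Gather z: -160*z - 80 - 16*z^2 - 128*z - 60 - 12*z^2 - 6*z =-28*z^2 - 294*z - 140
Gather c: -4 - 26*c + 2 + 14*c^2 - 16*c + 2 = 14*c^2 - 42*c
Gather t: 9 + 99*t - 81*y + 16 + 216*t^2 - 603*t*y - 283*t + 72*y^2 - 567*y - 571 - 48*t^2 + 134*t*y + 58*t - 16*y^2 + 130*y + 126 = 168*t^2 + t*(-469*y - 126) + 56*y^2 - 518*y - 420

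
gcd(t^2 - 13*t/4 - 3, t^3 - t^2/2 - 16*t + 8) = t - 4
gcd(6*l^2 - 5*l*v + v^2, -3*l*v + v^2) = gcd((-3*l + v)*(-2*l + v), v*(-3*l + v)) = -3*l + v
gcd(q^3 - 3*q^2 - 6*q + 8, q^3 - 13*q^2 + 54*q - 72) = q - 4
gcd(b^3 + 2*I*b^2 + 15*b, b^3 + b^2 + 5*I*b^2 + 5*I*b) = b^2 + 5*I*b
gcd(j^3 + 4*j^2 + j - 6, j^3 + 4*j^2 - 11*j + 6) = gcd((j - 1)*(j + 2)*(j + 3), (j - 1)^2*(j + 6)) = j - 1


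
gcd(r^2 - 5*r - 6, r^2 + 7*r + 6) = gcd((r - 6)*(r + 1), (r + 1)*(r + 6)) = r + 1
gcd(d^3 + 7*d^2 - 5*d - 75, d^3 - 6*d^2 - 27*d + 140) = d + 5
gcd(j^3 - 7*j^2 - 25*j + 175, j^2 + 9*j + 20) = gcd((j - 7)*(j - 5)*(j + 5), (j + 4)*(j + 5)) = j + 5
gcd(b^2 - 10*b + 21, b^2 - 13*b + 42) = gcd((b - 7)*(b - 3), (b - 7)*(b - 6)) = b - 7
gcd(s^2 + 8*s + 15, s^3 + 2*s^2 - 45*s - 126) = s + 3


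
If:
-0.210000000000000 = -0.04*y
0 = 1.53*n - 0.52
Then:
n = 0.34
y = 5.25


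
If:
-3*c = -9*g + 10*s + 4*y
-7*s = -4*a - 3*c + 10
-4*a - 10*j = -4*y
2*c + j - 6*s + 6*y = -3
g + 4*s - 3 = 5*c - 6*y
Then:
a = 479*y/439 + 1360/439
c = 3415*y/878 - 889/1756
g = 3763*y/878 - 53/1756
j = -16*y/439 - 544/439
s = 2011*y/878 + 219/1756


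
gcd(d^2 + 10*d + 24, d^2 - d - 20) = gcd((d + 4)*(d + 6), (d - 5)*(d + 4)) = d + 4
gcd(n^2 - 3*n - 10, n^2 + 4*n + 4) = n + 2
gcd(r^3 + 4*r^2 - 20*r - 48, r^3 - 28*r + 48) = r^2 + 2*r - 24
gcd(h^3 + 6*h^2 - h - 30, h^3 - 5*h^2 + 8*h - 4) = h - 2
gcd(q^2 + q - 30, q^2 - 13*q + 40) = q - 5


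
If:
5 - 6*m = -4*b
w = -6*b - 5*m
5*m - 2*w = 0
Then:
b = -25/44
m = 5/11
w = 25/22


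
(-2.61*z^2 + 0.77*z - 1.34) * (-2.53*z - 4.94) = 6.6033*z^3 + 10.9453*z^2 - 0.4136*z + 6.6196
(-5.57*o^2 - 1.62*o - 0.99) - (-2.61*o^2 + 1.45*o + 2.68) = -2.96*o^2 - 3.07*o - 3.67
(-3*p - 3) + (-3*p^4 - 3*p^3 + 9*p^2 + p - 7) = -3*p^4 - 3*p^3 + 9*p^2 - 2*p - 10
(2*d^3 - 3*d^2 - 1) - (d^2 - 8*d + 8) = 2*d^3 - 4*d^2 + 8*d - 9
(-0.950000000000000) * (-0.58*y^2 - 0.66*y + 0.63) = 0.551*y^2 + 0.627*y - 0.5985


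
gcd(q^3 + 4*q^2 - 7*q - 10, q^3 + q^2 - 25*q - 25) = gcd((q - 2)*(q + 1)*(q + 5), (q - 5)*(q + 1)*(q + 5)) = q^2 + 6*q + 5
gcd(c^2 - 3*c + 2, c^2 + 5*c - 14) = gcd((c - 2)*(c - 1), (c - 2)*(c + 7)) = c - 2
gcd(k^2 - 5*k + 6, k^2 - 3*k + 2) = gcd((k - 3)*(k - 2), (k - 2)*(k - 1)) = k - 2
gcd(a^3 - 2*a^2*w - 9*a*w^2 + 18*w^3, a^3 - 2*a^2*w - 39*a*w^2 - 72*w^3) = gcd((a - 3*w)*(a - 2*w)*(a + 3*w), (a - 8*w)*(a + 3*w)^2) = a + 3*w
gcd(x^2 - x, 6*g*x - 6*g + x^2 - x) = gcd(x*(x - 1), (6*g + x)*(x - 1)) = x - 1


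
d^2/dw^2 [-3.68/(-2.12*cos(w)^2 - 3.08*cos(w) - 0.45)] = (-66.157568*(1 - cos(w)^2)^2 - 72.086784*cos(w)^3 - 53.945856*cos(w)^2 + 149.274048*cos(w) + 128.956032)/(2.12*cos(w)^2 + 3.08*cos(w) + 0.45)^3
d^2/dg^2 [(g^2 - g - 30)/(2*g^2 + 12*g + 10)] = -7/(g^3 + 3*g^2 + 3*g + 1)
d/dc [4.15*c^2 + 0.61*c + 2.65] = 8.3*c + 0.61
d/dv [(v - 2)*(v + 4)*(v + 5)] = 3*v^2 + 14*v + 2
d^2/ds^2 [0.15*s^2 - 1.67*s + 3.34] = 0.300000000000000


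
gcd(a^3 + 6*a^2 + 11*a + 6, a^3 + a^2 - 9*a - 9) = a^2 + 4*a + 3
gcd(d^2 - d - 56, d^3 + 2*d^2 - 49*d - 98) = d + 7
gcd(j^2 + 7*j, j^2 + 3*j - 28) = j + 7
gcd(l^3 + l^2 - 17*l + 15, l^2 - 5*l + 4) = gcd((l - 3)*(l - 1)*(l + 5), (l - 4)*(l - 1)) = l - 1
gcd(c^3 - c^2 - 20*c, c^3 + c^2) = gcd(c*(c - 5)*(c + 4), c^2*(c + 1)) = c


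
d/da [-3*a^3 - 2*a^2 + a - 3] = -9*a^2 - 4*a + 1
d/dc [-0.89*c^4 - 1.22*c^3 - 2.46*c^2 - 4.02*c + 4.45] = -3.56*c^3 - 3.66*c^2 - 4.92*c - 4.02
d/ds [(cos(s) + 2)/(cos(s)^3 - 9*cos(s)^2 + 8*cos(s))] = (-69*cos(s) - 3*cos(2*s) + cos(3*s) + 29)*sin(s)/(2*(cos(s) - 8)^2*(cos(s) - 1)^2*cos(s)^2)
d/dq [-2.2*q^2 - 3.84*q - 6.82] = -4.4*q - 3.84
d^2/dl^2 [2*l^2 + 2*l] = 4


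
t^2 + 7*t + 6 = (t + 1)*(t + 6)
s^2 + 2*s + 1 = (s + 1)^2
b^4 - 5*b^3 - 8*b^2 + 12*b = b*(b - 6)*(b - 1)*(b + 2)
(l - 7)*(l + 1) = l^2 - 6*l - 7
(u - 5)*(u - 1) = u^2 - 6*u + 5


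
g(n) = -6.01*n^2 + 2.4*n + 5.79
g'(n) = 2.4 - 12.02*n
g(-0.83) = -0.34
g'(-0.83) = 12.38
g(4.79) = -120.61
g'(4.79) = -55.18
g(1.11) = 1.05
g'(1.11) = -10.94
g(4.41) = -100.51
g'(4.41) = -50.61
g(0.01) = 5.81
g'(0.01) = 2.28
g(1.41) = -2.77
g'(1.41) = -14.55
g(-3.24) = -65.08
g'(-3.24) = 41.34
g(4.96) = -130.16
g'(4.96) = -57.22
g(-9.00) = -502.62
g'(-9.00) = 110.58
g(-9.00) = -502.62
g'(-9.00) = 110.58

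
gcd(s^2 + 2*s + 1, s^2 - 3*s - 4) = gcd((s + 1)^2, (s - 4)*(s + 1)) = s + 1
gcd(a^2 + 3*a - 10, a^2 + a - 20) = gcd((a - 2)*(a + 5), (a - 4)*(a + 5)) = a + 5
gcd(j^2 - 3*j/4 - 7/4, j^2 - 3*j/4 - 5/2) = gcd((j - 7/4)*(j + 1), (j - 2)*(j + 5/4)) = 1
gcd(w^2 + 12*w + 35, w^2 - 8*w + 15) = 1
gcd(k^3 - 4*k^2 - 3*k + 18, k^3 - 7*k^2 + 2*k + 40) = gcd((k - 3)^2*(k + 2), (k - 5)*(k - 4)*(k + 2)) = k + 2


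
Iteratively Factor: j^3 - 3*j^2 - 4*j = (j)*(j^2 - 3*j - 4) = j*(j - 4)*(j + 1)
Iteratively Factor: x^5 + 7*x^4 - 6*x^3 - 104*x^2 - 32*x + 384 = (x + 4)*(x^4 + 3*x^3 - 18*x^2 - 32*x + 96) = (x + 4)^2*(x^3 - x^2 - 14*x + 24) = (x - 2)*(x + 4)^2*(x^2 + x - 12) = (x - 2)*(x + 4)^3*(x - 3)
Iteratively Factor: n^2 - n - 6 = (n - 3)*(n + 2)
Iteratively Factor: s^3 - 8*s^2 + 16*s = (s)*(s^2 - 8*s + 16) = s*(s - 4)*(s - 4)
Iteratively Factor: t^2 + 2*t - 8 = (t + 4)*(t - 2)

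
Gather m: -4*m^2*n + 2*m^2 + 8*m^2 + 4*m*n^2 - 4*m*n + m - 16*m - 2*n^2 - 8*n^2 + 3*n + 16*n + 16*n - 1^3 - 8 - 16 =m^2*(10 - 4*n) + m*(4*n^2 - 4*n - 15) - 10*n^2 + 35*n - 25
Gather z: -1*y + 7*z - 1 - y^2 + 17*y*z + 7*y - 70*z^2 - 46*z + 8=-y^2 + 6*y - 70*z^2 + z*(17*y - 39) + 7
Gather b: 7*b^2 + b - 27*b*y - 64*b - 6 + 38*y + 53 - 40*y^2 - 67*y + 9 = 7*b^2 + b*(-27*y - 63) - 40*y^2 - 29*y + 56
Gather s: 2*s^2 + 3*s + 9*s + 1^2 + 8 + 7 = 2*s^2 + 12*s + 16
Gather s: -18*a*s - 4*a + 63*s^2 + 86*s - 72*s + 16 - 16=-4*a + 63*s^2 + s*(14 - 18*a)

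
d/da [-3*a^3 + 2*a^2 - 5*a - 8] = -9*a^2 + 4*a - 5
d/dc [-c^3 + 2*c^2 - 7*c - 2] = -3*c^2 + 4*c - 7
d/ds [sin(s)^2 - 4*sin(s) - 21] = 2*(sin(s) - 2)*cos(s)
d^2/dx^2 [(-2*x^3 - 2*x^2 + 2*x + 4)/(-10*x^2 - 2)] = 2*(-30*x^3 - 165*x^2 + 18*x + 11)/(125*x^6 + 75*x^4 + 15*x^2 + 1)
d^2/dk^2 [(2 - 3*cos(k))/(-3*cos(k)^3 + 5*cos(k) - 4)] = ((6*cos(k) - 4)*(9*cos(k)^2 - 5)^2*sin(k)^2 - 3*(3*cos(k)^3 - 5*cos(k) + 4)^2*cos(k) + (3*cos(k)^3 - 5*cos(k) + 4)*(135*(1 - cos(2*k))^2 + 22*cos(k) + 234*cos(2*k) - 54*cos(3*k) - 186)/4)/(3*cos(k)^3 - 5*cos(k) + 4)^3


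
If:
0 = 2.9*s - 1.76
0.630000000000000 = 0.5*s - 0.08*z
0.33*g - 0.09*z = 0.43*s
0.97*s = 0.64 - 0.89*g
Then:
No Solution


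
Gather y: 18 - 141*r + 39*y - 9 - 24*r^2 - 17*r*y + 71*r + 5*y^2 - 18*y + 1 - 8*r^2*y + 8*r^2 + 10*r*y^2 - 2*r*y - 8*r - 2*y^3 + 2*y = -16*r^2 - 78*r - 2*y^3 + y^2*(10*r + 5) + y*(-8*r^2 - 19*r + 23) + 10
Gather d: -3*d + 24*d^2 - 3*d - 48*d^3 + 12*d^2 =-48*d^3 + 36*d^2 - 6*d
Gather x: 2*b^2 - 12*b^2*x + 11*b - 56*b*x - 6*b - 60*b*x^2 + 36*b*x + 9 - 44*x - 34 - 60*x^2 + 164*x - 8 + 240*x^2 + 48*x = 2*b^2 + 5*b + x^2*(180 - 60*b) + x*(-12*b^2 - 20*b + 168) - 33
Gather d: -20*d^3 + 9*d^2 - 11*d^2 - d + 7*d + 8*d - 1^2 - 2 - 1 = -20*d^3 - 2*d^2 + 14*d - 4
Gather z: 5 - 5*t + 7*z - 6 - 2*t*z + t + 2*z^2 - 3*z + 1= -4*t + 2*z^2 + z*(4 - 2*t)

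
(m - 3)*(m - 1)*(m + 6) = m^3 + 2*m^2 - 21*m + 18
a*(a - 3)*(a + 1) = a^3 - 2*a^2 - 3*a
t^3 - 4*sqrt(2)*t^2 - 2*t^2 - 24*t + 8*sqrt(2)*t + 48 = (t - 2)*(t - 6*sqrt(2))*(t + 2*sqrt(2))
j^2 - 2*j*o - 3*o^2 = (j - 3*o)*(j + o)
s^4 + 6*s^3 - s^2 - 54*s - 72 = (s - 3)*(s + 2)*(s + 3)*(s + 4)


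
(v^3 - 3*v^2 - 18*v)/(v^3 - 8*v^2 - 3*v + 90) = v/(v - 5)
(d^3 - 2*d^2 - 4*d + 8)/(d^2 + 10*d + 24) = (d^3 - 2*d^2 - 4*d + 8)/(d^2 + 10*d + 24)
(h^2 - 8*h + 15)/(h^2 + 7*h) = (h^2 - 8*h + 15)/(h*(h + 7))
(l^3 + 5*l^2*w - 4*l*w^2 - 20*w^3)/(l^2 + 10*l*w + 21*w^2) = (l^3 + 5*l^2*w - 4*l*w^2 - 20*w^3)/(l^2 + 10*l*w + 21*w^2)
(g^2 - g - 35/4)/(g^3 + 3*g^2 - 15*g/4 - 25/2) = (2*g - 7)/(2*g^2 + g - 10)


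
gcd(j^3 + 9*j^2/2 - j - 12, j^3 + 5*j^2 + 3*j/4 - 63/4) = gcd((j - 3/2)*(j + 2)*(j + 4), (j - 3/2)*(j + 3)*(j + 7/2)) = j - 3/2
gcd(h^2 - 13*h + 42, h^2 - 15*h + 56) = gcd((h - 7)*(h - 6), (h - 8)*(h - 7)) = h - 7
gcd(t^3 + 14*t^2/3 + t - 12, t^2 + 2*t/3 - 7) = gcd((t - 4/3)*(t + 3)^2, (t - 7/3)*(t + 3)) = t + 3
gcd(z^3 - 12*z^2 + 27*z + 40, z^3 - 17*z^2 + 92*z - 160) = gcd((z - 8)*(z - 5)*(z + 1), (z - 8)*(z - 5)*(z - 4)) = z^2 - 13*z + 40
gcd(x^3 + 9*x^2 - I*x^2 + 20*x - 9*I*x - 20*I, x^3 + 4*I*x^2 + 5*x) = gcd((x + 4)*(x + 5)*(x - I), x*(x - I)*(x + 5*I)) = x - I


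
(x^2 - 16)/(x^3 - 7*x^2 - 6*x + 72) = (x + 4)/(x^2 - 3*x - 18)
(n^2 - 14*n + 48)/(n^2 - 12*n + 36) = (n - 8)/(n - 6)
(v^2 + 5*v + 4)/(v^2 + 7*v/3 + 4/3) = 3*(v + 4)/(3*v + 4)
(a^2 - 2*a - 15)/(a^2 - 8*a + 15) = (a + 3)/(a - 3)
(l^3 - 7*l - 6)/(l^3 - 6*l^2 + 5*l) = (l^3 - 7*l - 6)/(l*(l^2 - 6*l + 5))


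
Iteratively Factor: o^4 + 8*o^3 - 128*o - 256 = (o + 4)*(o^3 + 4*o^2 - 16*o - 64) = (o - 4)*(o + 4)*(o^2 + 8*o + 16) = (o - 4)*(o + 4)^2*(o + 4)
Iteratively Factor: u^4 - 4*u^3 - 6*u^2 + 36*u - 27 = (u - 1)*(u^3 - 3*u^2 - 9*u + 27) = (u - 1)*(u + 3)*(u^2 - 6*u + 9) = (u - 3)*(u - 1)*(u + 3)*(u - 3)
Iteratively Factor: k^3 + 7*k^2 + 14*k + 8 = (k + 1)*(k^2 + 6*k + 8) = (k + 1)*(k + 4)*(k + 2)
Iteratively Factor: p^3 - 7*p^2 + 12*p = (p - 4)*(p^2 - 3*p) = p*(p - 4)*(p - 3)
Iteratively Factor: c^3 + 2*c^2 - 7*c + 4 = (c + 4)*(c^2 - 2*c + 1) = (c - 1)*(c + 4)*(c - 1)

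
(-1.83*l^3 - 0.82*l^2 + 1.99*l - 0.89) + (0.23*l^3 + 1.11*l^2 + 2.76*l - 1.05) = -1.6*l^3 + 0.29*l^2 + 4.75*l - 1.94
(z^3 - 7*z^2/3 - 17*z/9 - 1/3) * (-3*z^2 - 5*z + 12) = -3*z^5 + 2*z^4 + 88*z^3/3 - 158*z^2/9 - 21*z - 4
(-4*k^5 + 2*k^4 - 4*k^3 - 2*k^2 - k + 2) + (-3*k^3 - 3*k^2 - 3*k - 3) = -4*k^5 + 2*k^4 - 7*k^3 - 5*k^2 - 4*k - 1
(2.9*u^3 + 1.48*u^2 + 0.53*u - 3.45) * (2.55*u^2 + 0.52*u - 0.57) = 7.395*u^5 + 5.282*u^4 + 0.4681*u^3 - 9.3655*u^2 - 2.0961*u + 1.9665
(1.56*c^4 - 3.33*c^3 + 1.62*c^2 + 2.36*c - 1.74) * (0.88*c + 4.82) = 1.3728*c^5 + 4.5888*c^4 - 14.625*c^3 + 9.8852*c^2 + 9.844*c - 8.3868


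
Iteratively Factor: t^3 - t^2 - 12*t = (t - 4)*(t^2 + 3*t) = t*(t - 4)*(t + 3)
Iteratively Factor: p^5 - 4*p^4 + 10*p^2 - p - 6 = (p + 1)*(p^4 - 5*p^3 + 5*p^2 + 5*p - 6) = (p - 3)*(p + 1)*(p^3 - 2*p^2 - p + 2) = (p - 3)*(p - 1)*(p + 1)*(p^2 - p - 2) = (p - 3)*(p - 2)*(p - 1)*(p + 1)*(p + 1)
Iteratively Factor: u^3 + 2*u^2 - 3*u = (u + 3)*(u^2 - u) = u*(u + 3)*(u - 1)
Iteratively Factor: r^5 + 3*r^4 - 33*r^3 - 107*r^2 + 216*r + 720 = (r + 3)*(r^4 - 33*r^2 - 8*r + 240) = (r + 3)*(r + 4)*(r^3 - 4*r^2 - 17*r + 60) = (r - 3)*(r + 3)*(r + 4)*(r^2 - r - 20) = (r - 3)*(r + 3)*(r + 4)^2*(r - 5)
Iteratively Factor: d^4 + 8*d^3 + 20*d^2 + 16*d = (d + 2)*(d^3 + 6*d^2 + 8*d) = d*(d + 2)*(d^2 + 6*d + 8) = d*(d + 2)*(d + 4)*(d + 2)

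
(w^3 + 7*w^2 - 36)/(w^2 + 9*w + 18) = w - 2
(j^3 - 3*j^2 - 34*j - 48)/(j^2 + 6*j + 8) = (j^2 - 5*j - 24)/(j + 4)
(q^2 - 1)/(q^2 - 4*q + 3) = (q + 1)/(q - 3)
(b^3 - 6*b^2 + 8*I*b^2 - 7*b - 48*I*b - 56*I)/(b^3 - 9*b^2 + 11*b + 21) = (b + 8*I)/(b - 3)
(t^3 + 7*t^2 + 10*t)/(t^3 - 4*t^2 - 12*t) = (t + 5)/(t - 6)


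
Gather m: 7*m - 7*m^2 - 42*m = -7*m^2 - 35*m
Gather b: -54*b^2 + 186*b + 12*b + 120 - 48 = -54*b^2 + 198*b + 72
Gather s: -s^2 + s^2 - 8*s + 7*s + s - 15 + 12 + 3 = 0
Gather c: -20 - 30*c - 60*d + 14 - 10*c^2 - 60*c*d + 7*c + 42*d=-10*c^2 + c*(-60*d - 23) - 18*d - 6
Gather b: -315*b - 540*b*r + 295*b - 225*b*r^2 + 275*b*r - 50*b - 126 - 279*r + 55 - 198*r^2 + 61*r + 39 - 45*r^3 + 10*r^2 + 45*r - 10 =b*(-225*r^2 - 265*r - 70) - 45*r^3 - 188*r^2 - 173*r - 42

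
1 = 1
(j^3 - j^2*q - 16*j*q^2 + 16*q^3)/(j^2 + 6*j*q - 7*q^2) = (j^2 - 16*q^2)/(j + 7*q)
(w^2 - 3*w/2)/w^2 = (w - 3/2)/w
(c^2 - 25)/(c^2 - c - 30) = (c - 5)/(c - 6)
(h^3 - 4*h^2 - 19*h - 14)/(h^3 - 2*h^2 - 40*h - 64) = (h^2 - 6*h - 7)/(h^2 - 4*h - 32)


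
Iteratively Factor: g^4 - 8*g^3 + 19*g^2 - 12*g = (g - 4)*(g^3 - 4*g^2 + 3*g) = g*(g - 4)*(g^2 - 4*g + 3) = g*(g - 4)*(g - 1)*(g - 3)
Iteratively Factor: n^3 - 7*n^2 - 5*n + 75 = (n - 5)*(n^2 - 2*n - 15) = (n - 5)*(n + 3)*(n - 5)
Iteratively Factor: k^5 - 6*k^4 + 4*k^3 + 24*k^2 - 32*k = (k - 2)*(k^4 - 4*k^3 - 4*k^2 + 16*k) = (k - 2)*(k + 2)*(k^3 - 6*k^2 + 8*k) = (k - 4)*(k - 2)*(k + 2)*(k^2 - 2*k) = k*(k - 4)*(k - 2)*(k + 2)*(k - 2)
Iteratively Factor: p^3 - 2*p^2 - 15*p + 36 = (p - 3)*(p^2 + p - 12) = (p - 3)^2*(p + 4)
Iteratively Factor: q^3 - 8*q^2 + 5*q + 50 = (q + 2)*(q^2 - 10*q + 25) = (q - 5)*(q + 2)*(q - 5)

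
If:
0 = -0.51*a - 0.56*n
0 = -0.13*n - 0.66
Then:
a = 5.57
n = -5.08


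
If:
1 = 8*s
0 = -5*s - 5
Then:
No Solution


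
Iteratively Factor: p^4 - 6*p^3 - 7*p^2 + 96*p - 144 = (p - 3)*(p^3 - 3*p^2 - 16*p + 48) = (p - 4)*(p - 3)*(p^2 + p - 12) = (p - 4)*(p - 3)*(p + 4)*(p - 3)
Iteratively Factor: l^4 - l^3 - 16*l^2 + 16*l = (l + 4)*(l^3 - 5*l^2 + 4*l) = (l - 4)*(l + 4)*(l^2 - l) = (l - 4)*(l - 1)*(l + 4)*(l)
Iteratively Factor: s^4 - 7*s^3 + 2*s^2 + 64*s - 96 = (s - 4)*(s^3 - 3*s^2 - 10*s + 24) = (s - 4)*(s - 2)*(s^2 - s - 12) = (s - 4)^2*(s - 2)*(s + 3)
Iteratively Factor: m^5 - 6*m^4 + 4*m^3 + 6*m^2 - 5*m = (m - 1)*(m^4 - 5*m^3 - m^2 + 5*m) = (m - 1)*(m + 1)*(m^3 - 6*m^2 + 5*m) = (m - 5)*(m - 1)*(m + 1)*(m^2 - m) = (m - 5)*(m - 1)^2*(m + 1)*(m)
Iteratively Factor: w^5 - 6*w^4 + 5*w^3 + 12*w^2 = (w - 4)*(w^4 - 2*w^3 - 3*w^2) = (w - 4)*(w - 3)*(w^3 + w^2) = (w - 4)*(w - 3)*(w + 1)*(w^2) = w*(w - 4)*(w - 3)*(w + 1)*(w)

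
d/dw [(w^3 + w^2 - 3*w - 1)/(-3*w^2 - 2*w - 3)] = (-3*w^4 - 4*w^3 - 20*w^2 - 12*w + 7)/(9*w^4 + 12*w^3 + 22*w^2 + 12*w + 9)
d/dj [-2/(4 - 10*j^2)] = -10*j/(5*j^2 - 2)^2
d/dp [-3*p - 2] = -3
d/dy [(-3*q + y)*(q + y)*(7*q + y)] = -17*q^2 + 10*q*y + 3*y^2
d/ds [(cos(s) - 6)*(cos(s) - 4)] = 2*(5 - cos(s))*sin(s)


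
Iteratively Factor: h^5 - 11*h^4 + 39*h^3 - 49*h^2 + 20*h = (h - 1)*(h^4 - 10*h^3 + 29*h^2 - 20*h) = h*(h - 1)*(h^3 - 10*h^2 + 29*h - 20) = h*(h - 4)*(h - 1)*(h^2 - 6*h + 5) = h*(h - 4)*(h - 1)^2*(h - 5)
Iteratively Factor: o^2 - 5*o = (o)*(o - 5)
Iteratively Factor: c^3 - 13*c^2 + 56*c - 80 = (c - 5)*(c^2 - 8*c + 16) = (c - 5)*(c - 4)*(c - 4)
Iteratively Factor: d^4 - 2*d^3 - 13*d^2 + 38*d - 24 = (d - 1)*(d^3 - d^2 - 14*d + 24) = (d - 1)*(d + 4)*(d^2 - 5*d + 6) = (d - 3)*(d - 1)*(d + 4)*(d - 2)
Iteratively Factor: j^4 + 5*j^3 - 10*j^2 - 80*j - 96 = (j + 2)*(j^3 + 3*j^2 - 16*j - 48) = (j + 2)*(j + 4)*(j^2 - j - 12) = (j + 2)*(j + 3)*(j + 4)*(j - 4)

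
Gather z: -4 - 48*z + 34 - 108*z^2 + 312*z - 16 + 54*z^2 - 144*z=-54*z^2 + 120*z + 14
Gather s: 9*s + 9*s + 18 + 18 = 18*s + 36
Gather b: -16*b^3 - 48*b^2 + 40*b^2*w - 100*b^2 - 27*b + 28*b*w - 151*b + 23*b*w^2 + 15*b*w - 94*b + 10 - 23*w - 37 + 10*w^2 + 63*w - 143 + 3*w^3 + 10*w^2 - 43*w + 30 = -16*b^3 + b^2*(40*w - 148) + b*(23*w^2 + 43*w - 272) + 3*w^3 + 20*w^2 - 3*w - 140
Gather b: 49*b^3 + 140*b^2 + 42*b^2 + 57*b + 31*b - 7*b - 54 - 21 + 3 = 49*b^3 + 182*b^2 + 81*b - 72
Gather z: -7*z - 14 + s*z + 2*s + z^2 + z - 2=2*s + z^2 + z*(s - 6) - 16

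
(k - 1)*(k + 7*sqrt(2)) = k^2 - k + 7*sqrt(2)*k - 7*sqrt(2)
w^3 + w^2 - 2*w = w*(w - 1)*(w + 2)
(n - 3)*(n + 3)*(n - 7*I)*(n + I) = n^4 - 6*I*n^3 - 2*n^2 + 54*I*n - 63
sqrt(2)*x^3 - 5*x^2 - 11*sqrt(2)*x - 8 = (x - 4*sqrt(2))*(x + sqrt(2))*(sqrt(2)*x + 1)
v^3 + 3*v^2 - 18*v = v*(v - 3)*(v + 6)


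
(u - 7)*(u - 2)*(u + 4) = u^3 - 5*u^2 - 22*u + 56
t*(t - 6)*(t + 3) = t^3 - 3*t^2 - 18*t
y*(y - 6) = y^2 - 6*y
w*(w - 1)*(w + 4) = w^3 + 3*w^2 - 4*w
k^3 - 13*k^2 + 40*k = k*(k - 8)*(k - 5)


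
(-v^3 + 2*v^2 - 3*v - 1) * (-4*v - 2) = 4*v^4 - 6*v^3 + 8*v^2 + 10*v + 2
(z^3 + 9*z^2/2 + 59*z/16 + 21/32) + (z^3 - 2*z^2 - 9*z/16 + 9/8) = 2*z^3 + 5*z^2/2 + 25*z/8 + 57/32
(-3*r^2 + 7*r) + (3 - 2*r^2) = -5*r^2 + 7*r + 3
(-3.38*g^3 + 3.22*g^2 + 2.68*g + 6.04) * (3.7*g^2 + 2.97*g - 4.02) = -12.506*g^5 + 1.8754*g^4 + 33.067*g^3 + 17.3632*g^2 + 7.1652*g - 24.2808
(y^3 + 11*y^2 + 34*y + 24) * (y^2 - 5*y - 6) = y^5 + 6*y^4 - 27*y^3 - 212*y^2 - 324*y - 144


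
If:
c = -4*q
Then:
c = -4*q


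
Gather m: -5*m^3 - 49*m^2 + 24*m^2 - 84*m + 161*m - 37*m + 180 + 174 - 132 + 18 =-5*m^3 - 25*m^2 + 40*m + 240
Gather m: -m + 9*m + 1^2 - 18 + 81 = 8*m + 64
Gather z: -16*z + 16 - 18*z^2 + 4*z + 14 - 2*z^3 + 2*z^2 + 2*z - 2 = -2*z^3 - 16*z^2 - 10*z + 28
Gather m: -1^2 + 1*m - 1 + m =2*m - 2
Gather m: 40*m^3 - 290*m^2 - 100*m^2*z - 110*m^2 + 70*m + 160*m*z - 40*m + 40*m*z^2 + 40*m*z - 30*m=40*m^3 + m^2*(-100*z - 400) + m*(40*z^2 + 200*z)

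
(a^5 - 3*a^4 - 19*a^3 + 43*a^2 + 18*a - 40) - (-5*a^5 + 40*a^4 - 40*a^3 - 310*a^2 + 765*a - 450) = 6*a^5 - 43*a^4 + 21*a^3 + 353*a^2 - 747*a + 410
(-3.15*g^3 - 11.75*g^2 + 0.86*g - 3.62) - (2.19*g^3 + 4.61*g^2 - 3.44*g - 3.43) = -5.34*g^3 - 16.36*g^2 + 4.3*g - 0.19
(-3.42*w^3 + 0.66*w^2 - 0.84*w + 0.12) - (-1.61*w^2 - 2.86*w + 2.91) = -3.42*w^3 + 2.27*w^2 + 2.02*w - 2.79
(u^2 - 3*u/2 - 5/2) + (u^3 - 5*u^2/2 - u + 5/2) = u^3 - 3*u^2/2 - 5*u/2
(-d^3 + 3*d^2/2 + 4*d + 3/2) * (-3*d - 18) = 3*d^4 + 27*d^3/2 - 39*d^2 - 153*d/2 - 27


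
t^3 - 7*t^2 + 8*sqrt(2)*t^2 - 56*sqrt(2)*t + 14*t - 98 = (t - 7)*(t + sqrt(2))*(t + 7*sqrt(2))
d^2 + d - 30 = (d - 5)*(d + 6)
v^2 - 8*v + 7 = (v - 7)*(v - 1)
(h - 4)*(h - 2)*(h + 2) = h^3 - 4*h^2 - 4*h + 16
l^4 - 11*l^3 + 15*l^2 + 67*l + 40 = (l - 8)*(l - 5)*(l + 1)^2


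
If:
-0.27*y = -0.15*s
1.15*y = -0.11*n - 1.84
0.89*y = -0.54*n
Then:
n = 3.13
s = -3.42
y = -1.90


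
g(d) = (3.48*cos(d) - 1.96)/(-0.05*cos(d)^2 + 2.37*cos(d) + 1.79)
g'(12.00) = 0.41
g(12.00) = 0.26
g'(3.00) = -4.33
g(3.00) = 8.93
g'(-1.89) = 9.59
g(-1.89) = -2.93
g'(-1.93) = 11.36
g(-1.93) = -3.35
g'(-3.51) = -18.71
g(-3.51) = 11.21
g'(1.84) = -7.89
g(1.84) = -2.50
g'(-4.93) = -2.00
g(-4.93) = -0.53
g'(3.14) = -0.05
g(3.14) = 8.63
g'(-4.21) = -23.76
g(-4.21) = -5.71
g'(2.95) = -6.25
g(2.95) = 9.19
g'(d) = (-0.1*sin(d)*cos(d) + 2.37*sin(d))*(3.48*cos(d) - 1.96)/(-0.05*cos(d)^2 + 2.37*cos(d) + 1.79)^2 - 3.48*sin(d)/(-0.05*cos(d)^2 + 2.37*cos(d) + 1.79)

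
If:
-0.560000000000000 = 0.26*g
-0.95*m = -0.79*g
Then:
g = -2.15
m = -1.79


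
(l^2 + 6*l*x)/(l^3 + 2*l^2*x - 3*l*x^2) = (l + 6*x)/(l^2 + 2*l*x - 3*x^2)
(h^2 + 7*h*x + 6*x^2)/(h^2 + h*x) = (h + 6*x)/h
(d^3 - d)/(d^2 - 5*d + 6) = (d^3 - d)/(d^2 - 5*d + 6)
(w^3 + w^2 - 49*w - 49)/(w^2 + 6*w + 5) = (w^2 - 49)/(w + 5)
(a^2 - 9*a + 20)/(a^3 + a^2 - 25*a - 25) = (a - 4)/(a^2 + 6*a + 5)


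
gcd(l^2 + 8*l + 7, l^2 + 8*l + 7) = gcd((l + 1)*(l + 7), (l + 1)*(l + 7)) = l^2 + 8*l + 7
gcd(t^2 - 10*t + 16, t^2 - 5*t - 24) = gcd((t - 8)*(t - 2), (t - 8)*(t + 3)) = t - 8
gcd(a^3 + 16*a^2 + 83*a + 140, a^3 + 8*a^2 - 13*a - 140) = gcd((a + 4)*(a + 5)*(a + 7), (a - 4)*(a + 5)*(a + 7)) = a^2 + 12*a + 35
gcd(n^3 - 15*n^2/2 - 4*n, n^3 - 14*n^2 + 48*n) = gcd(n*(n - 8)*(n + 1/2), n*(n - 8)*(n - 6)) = n^2 - 8*n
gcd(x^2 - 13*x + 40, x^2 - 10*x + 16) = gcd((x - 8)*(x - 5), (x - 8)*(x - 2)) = x - 8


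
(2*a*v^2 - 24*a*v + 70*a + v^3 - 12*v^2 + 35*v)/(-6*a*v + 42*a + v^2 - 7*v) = (2*a*v - 10*a + v^2 - 5*v)/(-6*a + v)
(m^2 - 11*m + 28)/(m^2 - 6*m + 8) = (m - 7)/(m - 2)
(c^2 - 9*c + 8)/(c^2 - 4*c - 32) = (c - 1)/(c + 4)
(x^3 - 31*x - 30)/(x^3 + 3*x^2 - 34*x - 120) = (x + 1)/(x + 4)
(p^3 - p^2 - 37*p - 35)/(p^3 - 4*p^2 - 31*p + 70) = (p + 1)/(p - 2)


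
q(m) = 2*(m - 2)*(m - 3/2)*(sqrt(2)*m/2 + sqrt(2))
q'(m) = sqrt(2)*(m - 2)*(m - 3/2) + 2*(m - 2)*(sqrt(2)*m/2 + sqrt(2)) + 2*(m - 3/2)*(sqrt(2)*m/2 + sqrt(2))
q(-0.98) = 10.66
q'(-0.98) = 2.58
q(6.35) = 249.13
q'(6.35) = 138.48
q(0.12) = 7.78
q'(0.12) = -6.10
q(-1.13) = 10.13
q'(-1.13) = 4.55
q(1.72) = -0.32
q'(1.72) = -0.40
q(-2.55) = -14.33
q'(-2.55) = 32.75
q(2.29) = 1.39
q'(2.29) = 6.88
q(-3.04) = -33.65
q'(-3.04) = 46.45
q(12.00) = 2078.89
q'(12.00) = 554.37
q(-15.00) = -5156.93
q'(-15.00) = 1012.58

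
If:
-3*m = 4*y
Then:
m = -4*y/3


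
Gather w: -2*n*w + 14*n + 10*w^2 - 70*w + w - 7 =14*n + 10*w^2 + w*(-2*n - 69) - 7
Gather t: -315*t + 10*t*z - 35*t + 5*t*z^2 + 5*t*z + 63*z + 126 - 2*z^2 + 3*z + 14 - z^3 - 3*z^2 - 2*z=t*(5*z^2 + 15*z - 350) - z^3 - 5*z^2 + 64*z + 140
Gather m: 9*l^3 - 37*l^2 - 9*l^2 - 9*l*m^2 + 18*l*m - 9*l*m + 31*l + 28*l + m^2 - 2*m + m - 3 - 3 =9*l^3 - 46*l^2 + 59*l + m^2*(1 - 9*l) + m*(9*l - 1) - 6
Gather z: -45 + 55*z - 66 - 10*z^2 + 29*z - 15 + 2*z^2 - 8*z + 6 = -8*z^2 + 76*z - 120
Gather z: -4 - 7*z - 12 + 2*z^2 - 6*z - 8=2*z^2 - 13*z - 24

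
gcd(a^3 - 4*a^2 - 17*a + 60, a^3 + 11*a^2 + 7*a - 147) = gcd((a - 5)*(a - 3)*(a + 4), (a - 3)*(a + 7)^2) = a - 3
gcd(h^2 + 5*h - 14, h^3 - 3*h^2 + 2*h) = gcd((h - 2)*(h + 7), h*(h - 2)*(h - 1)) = h - 2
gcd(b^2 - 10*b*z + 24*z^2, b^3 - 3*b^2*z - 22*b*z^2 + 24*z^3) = -b + 6*z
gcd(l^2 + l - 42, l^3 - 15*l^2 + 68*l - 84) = l - 6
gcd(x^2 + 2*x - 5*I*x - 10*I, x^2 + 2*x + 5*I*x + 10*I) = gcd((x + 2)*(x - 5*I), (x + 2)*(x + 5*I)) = x + 2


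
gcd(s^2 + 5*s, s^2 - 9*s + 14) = 1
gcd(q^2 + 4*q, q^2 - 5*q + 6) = 1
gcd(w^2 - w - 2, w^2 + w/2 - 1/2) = w + 1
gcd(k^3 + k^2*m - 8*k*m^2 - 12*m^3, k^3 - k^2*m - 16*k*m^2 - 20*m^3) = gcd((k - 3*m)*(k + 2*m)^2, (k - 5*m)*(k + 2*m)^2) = k^2 + 4*k*m + 4*m^2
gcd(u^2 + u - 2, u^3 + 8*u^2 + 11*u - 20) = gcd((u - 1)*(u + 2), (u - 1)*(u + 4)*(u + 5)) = u - 1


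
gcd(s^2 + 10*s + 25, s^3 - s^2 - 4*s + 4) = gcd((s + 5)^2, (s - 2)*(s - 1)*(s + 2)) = 1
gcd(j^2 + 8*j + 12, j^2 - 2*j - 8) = j + 2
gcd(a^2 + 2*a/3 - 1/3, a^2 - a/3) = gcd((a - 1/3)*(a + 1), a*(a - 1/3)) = a - 1/3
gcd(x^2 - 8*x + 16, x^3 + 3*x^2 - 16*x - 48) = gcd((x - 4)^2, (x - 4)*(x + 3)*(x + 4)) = x - 4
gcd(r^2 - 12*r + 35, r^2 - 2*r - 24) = 1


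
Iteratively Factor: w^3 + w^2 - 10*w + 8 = (w - 1)*(w^2 + 2*w - 8) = (w - 2)*(w - 1)*(w + 4)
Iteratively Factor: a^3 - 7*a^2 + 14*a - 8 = (a - 1)*(a^2 - 6*a + 8) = (a - 4)*(a - 1)*(a - 2)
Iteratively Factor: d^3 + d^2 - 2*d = (d - 1)*(d^2 + 2*d) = (d - 1)*(d + 2)*(d)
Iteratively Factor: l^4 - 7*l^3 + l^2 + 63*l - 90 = (l + 3)*(l^3 - 10*l^2 + 31*l - 30) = (l - 5)*(l + 3)*(l^2 - 5*l + 6) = (l - 5)*(l - 2)*(l + 3)*(l - 3)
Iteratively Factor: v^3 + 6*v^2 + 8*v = (v)*(v^2 + 6*v + 8) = v*(v + 4)*(v + 2)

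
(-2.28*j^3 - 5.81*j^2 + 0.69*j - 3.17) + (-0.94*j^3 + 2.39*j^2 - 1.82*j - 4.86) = -3.22*j^3 - 3.42*j^2 - 1.13*j - 8.03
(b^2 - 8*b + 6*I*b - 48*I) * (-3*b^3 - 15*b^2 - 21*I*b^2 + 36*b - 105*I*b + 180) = -3*b^5 + 9*b^4 - 39*I*b^4 + 282*b^3 + 117*I*b^3 - 486*b^2 + 1776*I*b^2 - 6480*b - 648*I*b - 8640*I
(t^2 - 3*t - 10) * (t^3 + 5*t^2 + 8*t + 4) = t^5 + 2*t^4 - 17*t^3 - 70*t^2 - 92*t - 40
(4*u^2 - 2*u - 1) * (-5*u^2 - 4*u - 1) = -20*u^4 - 6*u^3 + 9*u^2 + 6*u + 1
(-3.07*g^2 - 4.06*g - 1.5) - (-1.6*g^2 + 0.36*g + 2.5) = -1.47*g^2 - 4.42*g - 4.0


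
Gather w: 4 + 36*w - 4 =36*w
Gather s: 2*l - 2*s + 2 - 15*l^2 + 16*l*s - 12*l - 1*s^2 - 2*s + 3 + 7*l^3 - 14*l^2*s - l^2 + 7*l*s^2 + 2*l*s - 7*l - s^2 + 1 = 7*l^3 - 16*l^2 - 17*l + s^2*(7*l - 2) + s*(-14*l^2 + 18*l - 4) + 6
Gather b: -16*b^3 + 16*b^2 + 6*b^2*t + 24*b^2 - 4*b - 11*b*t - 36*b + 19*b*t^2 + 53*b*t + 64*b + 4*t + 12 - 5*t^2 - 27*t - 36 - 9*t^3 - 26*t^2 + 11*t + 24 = -16*b^3 + b^2*(6*t + 40) + b*(19*t^2 + 42*t + 24) - 9*t^3 - 31*t^2 - 12*t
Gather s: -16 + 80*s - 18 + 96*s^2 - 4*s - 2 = 96*s^2 + 76*s - 36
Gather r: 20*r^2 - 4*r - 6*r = 20*r^2 - 10*r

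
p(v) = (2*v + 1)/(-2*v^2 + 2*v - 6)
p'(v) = (2*v + 1)*(4*v - 2)/(-2*v^2 + 2*v - 6)^2 + 2/(-2*v^2 + 2*v - 6) = (-v^2 + v + (2*v - 1)*(2*v + 1)/2 - 3)/(v^2 - v + 3)^2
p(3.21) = -0.37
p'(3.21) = 0.10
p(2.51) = -0.44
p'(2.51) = 0.12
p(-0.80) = 0.07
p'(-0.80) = -0.19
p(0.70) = -0.43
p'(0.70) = -0.30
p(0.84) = -0.47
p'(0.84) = -0.24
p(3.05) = -0.38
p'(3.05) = 0.10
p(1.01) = -0.50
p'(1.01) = -0.16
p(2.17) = -0.48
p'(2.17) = 0.11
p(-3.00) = 0.17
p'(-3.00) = 0.01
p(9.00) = -0.13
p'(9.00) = 0.02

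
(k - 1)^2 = k^2 - 2*k + 1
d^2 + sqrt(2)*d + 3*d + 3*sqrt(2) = (d + 3)*(d + sqrt(2))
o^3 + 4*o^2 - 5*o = o*(o - 1)*(o + 5)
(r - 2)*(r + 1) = r^2 - r - 2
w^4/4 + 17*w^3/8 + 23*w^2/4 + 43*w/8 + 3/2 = (w/4 + 1)*(w + 1/2)*(w + 1)*(w + 3)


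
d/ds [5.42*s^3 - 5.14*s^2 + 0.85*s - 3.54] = 16.26*s^2 - 10.28*s + 0.85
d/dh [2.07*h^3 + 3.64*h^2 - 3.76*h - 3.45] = 6.21*h^2 + 7.28*h - 3.76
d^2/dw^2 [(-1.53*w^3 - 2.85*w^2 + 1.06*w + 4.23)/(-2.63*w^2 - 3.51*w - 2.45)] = (-49.299842*w^3 - 206.791362*w^2 - 138.206784*w + 2.72915400000002)/(18.191447*w^6 + 72.834957*w^5 + 148.044804*w^4 + 178.943661*w^3 + 137.91246*w^2 + 63.206325*w + 14.706125)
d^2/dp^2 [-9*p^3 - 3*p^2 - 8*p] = -54*p - 6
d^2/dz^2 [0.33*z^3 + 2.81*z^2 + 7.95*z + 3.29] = 1.98*z + 5.62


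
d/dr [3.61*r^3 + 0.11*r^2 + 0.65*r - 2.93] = 10.83*r^2 + 0.22*r + 0.65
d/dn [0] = 0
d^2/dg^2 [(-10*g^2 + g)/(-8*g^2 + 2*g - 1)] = 16*(12*g^3 - 30*g^2 + 3*g + 1)/(512*g^6 - 384*g^5 + 288*g^4 - 104*g^3 + 36*g^2 - 6*g + 1)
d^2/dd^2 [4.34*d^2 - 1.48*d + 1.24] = 8.68000000000000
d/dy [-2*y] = -2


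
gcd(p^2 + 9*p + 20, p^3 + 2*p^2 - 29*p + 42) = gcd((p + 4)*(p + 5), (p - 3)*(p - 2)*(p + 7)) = 1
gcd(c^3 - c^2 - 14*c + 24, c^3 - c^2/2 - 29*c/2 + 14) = c + 4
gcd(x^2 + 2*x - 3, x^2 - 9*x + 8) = x - 1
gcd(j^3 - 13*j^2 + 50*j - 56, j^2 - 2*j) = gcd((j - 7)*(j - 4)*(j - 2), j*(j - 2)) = j - 2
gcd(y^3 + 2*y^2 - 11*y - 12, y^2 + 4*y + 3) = y + 1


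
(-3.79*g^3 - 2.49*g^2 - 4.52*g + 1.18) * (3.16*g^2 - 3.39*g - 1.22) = -11.9764*g^5 + 4.9797*g^4 - 1.2183*g^3 + 22.0894*g^2 + 1.5142*g - 1.4396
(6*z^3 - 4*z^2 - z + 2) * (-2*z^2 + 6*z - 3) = -12*z^5 + 44*z^4 - 40*z^3 + 2*z^2 + 15*z - 6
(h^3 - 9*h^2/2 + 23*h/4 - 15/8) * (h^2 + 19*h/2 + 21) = h^5 + 5*h^4 - 16*h^3 - 167*h^2/4 + 1647*h/16 - 315/8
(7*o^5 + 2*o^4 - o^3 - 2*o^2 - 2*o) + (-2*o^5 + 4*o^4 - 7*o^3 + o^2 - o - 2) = 5*o^5 + 6*o^4 - 8*o^3 - o^2 - 3*o - 2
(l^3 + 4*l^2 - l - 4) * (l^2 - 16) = l^5 + 4*l^4 - 17*l^3 - 68*l^2 + 16*l + 64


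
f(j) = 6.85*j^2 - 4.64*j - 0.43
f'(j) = 13.7*j - 4.64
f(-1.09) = 12.77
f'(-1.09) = -19.57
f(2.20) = 22.52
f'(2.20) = 25.50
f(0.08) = -0.76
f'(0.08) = -3.54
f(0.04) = -0.60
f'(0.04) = -4.09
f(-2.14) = 40.87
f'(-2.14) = -33.96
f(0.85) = 0.58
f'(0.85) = 7.00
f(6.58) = 265.62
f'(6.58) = 85.51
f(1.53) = 8.51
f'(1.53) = 16.32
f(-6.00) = 274.01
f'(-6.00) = -86.84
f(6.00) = 218.33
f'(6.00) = 77.56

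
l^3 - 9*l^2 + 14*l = l*(l - 7)*(l - 2)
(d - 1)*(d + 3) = d^2 + 2*d - 3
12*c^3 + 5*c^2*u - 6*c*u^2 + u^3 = (-4*c + u)*(-3*c + u)*(c + u)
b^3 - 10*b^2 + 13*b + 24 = (b - 8)*(b - 3)*(b + 1)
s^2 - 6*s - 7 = (s - 7)*(s + 1)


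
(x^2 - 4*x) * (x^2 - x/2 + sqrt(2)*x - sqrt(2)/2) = x^4 - 9*x^3/2 + sqrt(2)*x^3 - 9*sqrt(2)*x^2/2 + 2*x^2 + 2*sqrt(2)*x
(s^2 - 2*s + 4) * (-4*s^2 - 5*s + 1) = -4*s^4 + 3*s^3 - 5*s^2 - 22*s + 4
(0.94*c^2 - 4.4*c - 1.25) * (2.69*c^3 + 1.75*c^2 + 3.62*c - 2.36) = 2.5286*c^5 - 10.191*c^4 - 7.6597*c^3 - 20.3339*c^2 + 5.859*c + 2.95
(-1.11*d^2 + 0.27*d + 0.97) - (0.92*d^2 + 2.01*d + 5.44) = -2.03*d^2 - 1.74*d - 4.47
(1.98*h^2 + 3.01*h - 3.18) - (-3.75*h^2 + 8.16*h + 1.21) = 5.73*h^2 - 5.15*h - 4.39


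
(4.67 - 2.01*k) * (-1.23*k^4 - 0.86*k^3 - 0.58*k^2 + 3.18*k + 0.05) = 2.4723*k^5 - 4.0155*k^4 - 2.8504*k^3 - 9.1004*k^2 + 14.7501*k + 0.2335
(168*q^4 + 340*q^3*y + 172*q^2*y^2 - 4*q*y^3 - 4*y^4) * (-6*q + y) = -1008*q^5 - 1872*q^4*y - 692*q^3*y^2 + 196*q^2*y^3 + 20*q*y^4 - 4*y^5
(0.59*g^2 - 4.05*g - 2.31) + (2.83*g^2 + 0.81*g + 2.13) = 3.42*g^2 - 3.24*g - 0.18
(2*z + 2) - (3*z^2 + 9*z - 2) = -3*z^2 - 7*z + 4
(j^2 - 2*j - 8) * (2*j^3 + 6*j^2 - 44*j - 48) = 2*j^5 + 2*j^4 - 72*j^3 - 8*j^2 + 448*j + 384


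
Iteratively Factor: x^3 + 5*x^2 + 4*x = (x + 1)*(x^2 + 4*x) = (x + 1)*(x + 4)*(x)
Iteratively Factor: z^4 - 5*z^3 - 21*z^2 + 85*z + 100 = (z + 1)*(z^3 - 6*z^2 - 15*z + 100) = (z - 5)*(z + 1)*(z^2 - z - 20) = (z - 5)^2*(z + 1)*(z + 4)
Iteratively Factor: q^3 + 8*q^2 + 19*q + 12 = (q + 3)*(q^2 + 5*q + 4) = (q + 3)*(q + 4)*(q + 1)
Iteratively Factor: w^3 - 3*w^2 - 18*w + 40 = (w - 2)*(w^2 - w - 20) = (w - 2)*(w + 4)*(w - 5)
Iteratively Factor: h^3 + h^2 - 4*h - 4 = (h + 1)*(h^2 - 4) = (h + 1)*(h + 2)*(h - 2)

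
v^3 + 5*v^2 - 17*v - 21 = (v - 3)*(v + 1)*(v + 7)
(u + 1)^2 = u^2 + 2*u + 1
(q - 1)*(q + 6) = q^2 + 5*q - 6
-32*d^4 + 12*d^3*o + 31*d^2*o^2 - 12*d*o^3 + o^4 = (-8*d + o)*(-4*d + o)*(-d + o)*(d + o)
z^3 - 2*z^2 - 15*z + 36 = (z - 3)^2*(z + 4)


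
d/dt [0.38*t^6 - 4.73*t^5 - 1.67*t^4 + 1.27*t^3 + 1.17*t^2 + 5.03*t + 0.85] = 2.28*t^5 - 23.65*t^4 - 6.68*t^3 + 3.81*t^2 + 2.34*t + 5.03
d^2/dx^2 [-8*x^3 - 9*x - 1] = -48*x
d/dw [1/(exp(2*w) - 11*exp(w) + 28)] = (11 - 2*exp(w))*exp(w)/(exp(2*w) - 11*exp(w) + 28)^2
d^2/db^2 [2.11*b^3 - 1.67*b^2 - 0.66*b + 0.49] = 12.66*b - 3.34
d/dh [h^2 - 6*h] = 2*h - 6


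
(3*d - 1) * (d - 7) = 3*d^2 - 22*d + 7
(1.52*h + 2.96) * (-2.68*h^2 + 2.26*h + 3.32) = -4.0736*h^3 - 4.4976*h^2 + 11.736*h + 9.8272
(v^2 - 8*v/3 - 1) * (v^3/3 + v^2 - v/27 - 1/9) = v^5/3 + v^4/9 - 82*v^3/27 - 82*v^2/81 + v/3 + 1/9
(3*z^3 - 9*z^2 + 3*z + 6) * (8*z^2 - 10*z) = 24*z^5 - 102*z^4 + 114*z^3 + 18*z^2 - 60*z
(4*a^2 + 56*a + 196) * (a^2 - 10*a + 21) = 4*a^4 + 16*a^3 - 280*a^2 - 784*a + 4116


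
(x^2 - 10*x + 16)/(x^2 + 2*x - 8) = (x - 8)/(x + 4)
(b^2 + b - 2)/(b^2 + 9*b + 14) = (b - 1)/(b + 7)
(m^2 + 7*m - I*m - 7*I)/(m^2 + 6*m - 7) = (m - I)/(m - 1)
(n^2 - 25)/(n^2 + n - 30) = (n + 5)/(n + 6)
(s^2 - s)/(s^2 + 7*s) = (s - 1)/(s + 7)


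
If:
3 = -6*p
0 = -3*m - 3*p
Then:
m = 1/2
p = -1/2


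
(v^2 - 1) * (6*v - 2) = 6*v^3 - 2*v^2 - 6*v + 2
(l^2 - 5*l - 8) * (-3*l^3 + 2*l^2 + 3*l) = -3*l^5 + 17*l^4 + 17*l^3 - 31*l^2 - 24*l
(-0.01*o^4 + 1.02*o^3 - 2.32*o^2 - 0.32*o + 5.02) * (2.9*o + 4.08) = -0.029*o^5 + 2.9172*o^4 - 2.5664*o^3 - 10.3936*o^2 + 13.2524*o + 20.4816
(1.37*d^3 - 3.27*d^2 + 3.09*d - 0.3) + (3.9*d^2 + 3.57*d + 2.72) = 1.37*d^3 + 0.63*d^2 + 6.66*d + 2.42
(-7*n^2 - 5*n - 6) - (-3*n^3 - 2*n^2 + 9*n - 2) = 3*n^3 - 5*n^2 - 14*n - 4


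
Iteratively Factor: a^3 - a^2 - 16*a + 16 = (a - 1)*(a^2 - 16) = (a - 4)*(a - 1)*(a + 4)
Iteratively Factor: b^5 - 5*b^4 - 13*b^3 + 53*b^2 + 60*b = (b + 1)*(b^4 - 6*b^3 - 7*b^2 + 60*b) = (b - 5)*(b + 1)*(b^3 - b^2 - 12*b) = (b - 5)*(b + 1)*(b + 3)*(b^2 - 4*b) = b*(b - 5)*(b + 1)*(b + 3)*(b - 4)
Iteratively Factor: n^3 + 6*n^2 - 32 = (n + 4)*(n^2 + 2*n - 8) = (n + 4)^2*(n - 2)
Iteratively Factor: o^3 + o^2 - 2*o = (o - 1)*(o^2 + 2*o) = (o - 1)*(o + 2)*(o)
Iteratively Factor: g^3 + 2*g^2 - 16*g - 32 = (g + 2)*(g^2 - 16) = (g - 4)*(g + 2)*(g + 4)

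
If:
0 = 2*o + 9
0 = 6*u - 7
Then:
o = -9/2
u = 7/6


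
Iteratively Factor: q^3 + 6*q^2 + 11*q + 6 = (q + 1)*(q^2 + 5*q + 6) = (q + 1)*(q + 2)*(q + 3)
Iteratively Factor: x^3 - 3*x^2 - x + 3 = (x - 1)*(x^2 - 2*x - 3) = (x - 1)*(x + 1)*(x - 3)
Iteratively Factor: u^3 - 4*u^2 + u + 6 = (u - 2)*(u^2 - 2*u - 3) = (u - 2)*(u + 1)*(u - 3)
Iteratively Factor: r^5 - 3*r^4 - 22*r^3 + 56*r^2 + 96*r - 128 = (r + 4)*(r^4 - 7*r^3 + 6*r^2 + 32*r - 32) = (r - 4)*(r + 4)*(r^3 - 3*r^2 - 6*r + 8) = (r - 4)^2*(r + 4)*(r^2 + r - 2) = (r - 4)^2*(r - 1)*(r + 4)*(r + 2)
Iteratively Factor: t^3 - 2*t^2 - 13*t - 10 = (t + 2)*(t^2 - 4*t - 5) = (t + 1)*(t + 2)*(t - 5)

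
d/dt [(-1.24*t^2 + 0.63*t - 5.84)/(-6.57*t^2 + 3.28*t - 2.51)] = (0.0719000000000012*t^2 - 70.5128*t + 17.5739)/(43.1649*t^4 - 43.0992*t^3 + 43.7398*t^2 - 16.4656*t + 6.3001)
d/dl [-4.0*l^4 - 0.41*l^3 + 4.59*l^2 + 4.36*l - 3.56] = -16.0*l^3 - 1.23*l^2 + 9.18*l + 4.36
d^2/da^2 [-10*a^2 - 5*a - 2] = -20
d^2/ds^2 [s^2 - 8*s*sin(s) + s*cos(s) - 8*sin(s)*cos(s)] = 8*s*sin(s) - s*cos(s) - 2*sin(s) + 16*sin(2*s) - 16*cos(s) + 2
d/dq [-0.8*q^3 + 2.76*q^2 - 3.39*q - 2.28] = -2.4*q^2 + 5.52*q - 3.39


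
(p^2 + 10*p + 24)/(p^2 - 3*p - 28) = (p + 6)/(p - 7)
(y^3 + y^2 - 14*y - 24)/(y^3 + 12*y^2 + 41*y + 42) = (y - 4)/(y + 7)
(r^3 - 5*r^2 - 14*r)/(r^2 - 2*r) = (r^2 - 5*r - 14)/(r - 2)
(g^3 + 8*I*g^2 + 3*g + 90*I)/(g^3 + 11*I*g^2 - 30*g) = (g - 3*I)/g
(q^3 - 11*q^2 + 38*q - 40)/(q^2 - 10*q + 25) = (q^2 - 6*q + 8)/(q - 5)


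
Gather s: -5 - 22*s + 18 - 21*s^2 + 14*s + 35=-21*s^2 - 8*s + 48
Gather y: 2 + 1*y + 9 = y + 11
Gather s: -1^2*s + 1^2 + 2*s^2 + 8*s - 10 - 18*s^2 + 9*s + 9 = -16*s^2 + 16*s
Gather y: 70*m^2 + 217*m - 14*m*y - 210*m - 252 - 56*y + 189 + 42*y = 70*m^2 + 7*m + y*(-14*m - 14) - 63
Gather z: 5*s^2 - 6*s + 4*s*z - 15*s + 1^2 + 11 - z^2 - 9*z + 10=5*s^2 - 21*s - z^2 + z*(4*s - 9) + 22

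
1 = 1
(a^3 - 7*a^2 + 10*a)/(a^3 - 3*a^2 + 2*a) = (a - 5)/(a - 1)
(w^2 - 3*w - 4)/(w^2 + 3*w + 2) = (w - 4)/(w + 2)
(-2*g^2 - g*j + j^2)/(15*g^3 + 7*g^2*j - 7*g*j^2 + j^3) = (-2*g + j)/(15*g^2 - 8*g*j + j^2)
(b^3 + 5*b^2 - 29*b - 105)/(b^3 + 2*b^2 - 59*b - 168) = (b - 5)/(b - 8)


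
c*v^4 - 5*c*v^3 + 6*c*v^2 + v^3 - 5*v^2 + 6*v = v*(v - 3)*(v - 2)*(c*v + 1)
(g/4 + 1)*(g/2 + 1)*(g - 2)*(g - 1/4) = g^4/8 + 15*g^3/32 - 5*g^2/8 - 15*g/8 + 1/2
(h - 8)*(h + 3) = h^2 - 5*h - 24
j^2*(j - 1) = j^3 - j^2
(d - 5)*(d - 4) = d^2 - 9*d + 20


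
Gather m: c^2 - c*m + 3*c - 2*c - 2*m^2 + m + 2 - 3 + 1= c^2 + c - 2*m^2 + m*(1 - c)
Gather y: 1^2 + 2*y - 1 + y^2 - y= y^2 + y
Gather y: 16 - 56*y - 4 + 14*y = 12 - 42*y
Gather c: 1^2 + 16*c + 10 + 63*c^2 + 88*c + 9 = 63*c^2 + 104*c + 20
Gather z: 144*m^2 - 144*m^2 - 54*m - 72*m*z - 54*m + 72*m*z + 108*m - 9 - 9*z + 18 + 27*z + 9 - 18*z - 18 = 0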